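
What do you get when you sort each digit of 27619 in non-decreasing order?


The number 27619 has digits: 2, 7, 6, 1, 9
Sorted: 1, 2, 6, 7, 9
Joining the sorted digits gives the result.
Final answer: 12679


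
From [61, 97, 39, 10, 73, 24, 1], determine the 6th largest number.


Sort descending: [97, 73, 61, 39, 24, 10, 1]
The 6th element (1-indexed) is at index 5.
Value = 10
Final answer: 10


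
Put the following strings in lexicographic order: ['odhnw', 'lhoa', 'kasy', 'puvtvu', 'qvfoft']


Compare strings character by character (the first differing letter decides):
  'kasy' < 'lhoa' since 'k' < 'l' at position 1
  'lhoa' < 'odhnw' since 'l' < 'o' at position 1
  'odhnw' < 'puvtvu' since 'o' < 'p' at position 1
  'puvtvu' < 'qvfoft' since 'p' < 'q' at position 1
Chaining these comparisons gives the alphabetical order.
Final answer: ['kasy', 'lhoa', 'odhnw', 'puvtvu', 'qvfoft']


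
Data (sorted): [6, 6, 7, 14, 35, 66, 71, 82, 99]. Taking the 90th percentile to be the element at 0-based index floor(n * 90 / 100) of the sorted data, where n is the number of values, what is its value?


The dataset has n = 9 elements.
Index = floor(9 * 90 / 100) = floor(810 / 100) = floor(8.1) = 8
Counting from index 0 in the sorted data, the element at index 8 is 99.
Final answer: 99


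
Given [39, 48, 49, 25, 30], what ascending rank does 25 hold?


Sort ascending: [25, 30, 39, 48, 49]
Find 25 in the sorted list.
25 is at position 1 (1-indexed).
Final answer: 1


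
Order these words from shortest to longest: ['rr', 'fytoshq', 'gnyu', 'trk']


Compute lengths:
  'rr' has length 2
  'fytoshq' has length 7
  'gnyu' has length 4
  'trk' has length 3
Lengths in increasing order: 2 < 3 < 4 < 7
Listing the words in that order gives the answer.
Final answer: ['rr', 'trk', 'gnyu', 'fytoshq']


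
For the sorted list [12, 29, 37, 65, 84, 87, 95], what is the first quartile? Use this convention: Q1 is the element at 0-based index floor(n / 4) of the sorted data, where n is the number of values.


The list has n = 7 elements.
Q1 index = floor(7 / 4) = floor(1.75) = 1
Counting from index 0 in the sorted data, the element at index 1 is 29.
Final answer: 29


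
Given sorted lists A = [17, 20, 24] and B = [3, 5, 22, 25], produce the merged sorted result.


List A: [17, 20, 24]
List B: [3, 5, 22, 25]
Repeatedly compare the front elements and take the smaller:
  17 vs 3 -> take 3
  17 vs 5 -> take 5
  17 vs 22 -> take 17
  20 vs 22 -> take 20
  24 vs 22 -> take 22
  24 vs 25 -> take 24
  A is exhausted; append the rest of B: [25]
Final answer: [3, 5, 17, 20, 22, 24, 25]


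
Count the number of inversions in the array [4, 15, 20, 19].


For each element, count the later elements that are smaller than it:
  4 (index 0): smaller elements after it = [] -> 0
  15 (index 1): smaller elements after it = [] -> 0
  20 (index 2): smaller elements after it = [19] -> 1
Total inversions = 0 + 0 + 1 = 1
Final answer: 1


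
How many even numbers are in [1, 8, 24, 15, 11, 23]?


Check each element:
  1 is odd
  8 is even
  24 is even
  15 is odd
  11 is odd
  23 is odd
Evens: [8, 24]
Count of evens = 2
Final answer: 2


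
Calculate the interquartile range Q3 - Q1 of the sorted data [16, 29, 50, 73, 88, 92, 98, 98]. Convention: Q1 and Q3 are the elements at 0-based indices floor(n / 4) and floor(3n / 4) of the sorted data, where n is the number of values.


The data has n = 8 elements.
Q1 index = floor(8 / 4) = floor(2) = 2; Q3 index = floor(3 * 8 / 4) = floor(6) = 6
Q1 = element at index 2 = 50
Q3 = element at index 6 = 98
IQR = 98 - 50 = 48
Final answer: 48


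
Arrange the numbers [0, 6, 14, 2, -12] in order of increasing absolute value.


Compute absolute values:
  |0| = 0
  |6| = 6
  |14| = 14
  |2| = 2
  |-12| = 12
Absolute values in increasing order: 0 < 2 < 6 < 12 < 14
Listing the original numbers in that order gives the answer.
Final answer: [0, 2, 6, -12, 14]


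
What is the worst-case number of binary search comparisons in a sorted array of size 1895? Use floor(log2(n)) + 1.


Binary search halves the search space each step.
Maximum comparisons = floor(log2(1895)) + 1
log2(1895) = 10.888
floor(log2(1895)) = 10, so 10 + 1 = 11
Final answer: 11


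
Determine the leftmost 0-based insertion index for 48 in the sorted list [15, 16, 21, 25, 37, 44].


List is sorted: [15, 16, 21, 25, 37, 44]
We need the leftmost position where 48 can be inserted, i.e. the first index whose element is >= 48 (or the end of the list if none is).
Binary search with low=0, high=6 (0-based indices):
  low=0, high=6, mid=3: a[3]=25 < 48, so low = 4
  low=4, high=6, mid=5: a[5]=44 < 48, so low = 6
Now low = high = 6, so the insertion index is 6.
Final answer: 6


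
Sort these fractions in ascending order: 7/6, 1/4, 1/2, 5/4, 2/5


Convert to decimal for comparison:
  7/6 = 1.1667
  1/4 = 0.25
  1/2 = 0.5
  5/4 = 1.25
  2/5 = 0.4
Decimals in increasing order: 0.25 < 0.4 < 0.5 < 1.1667 < 1.25
Writing each back as its fraction gives the sorted order.
Final answer: 1/4, 2/5, 1/2, 7/6, 5/4


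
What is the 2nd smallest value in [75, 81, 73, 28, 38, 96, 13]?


Sort ascending: [13, 28, 38, 73, 75, 81, 96]
The 2nd element (1-indexed) is at index 1.
Value = 28
Final answer: 28


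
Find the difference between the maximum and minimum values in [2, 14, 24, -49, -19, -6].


Maximum value: 24
Minimum value: -49
Range = 24 - (-49) = 73
Final answer: 73


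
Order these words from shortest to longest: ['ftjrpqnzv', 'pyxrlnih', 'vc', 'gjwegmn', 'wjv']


Compute lengths:
  'ftjrpqnzv' has length 9
  'pyxrlnih' has length 8
  'vc' has length 2
  'gjwegmn' has length 7
  'wjv' has length 3
Lengths in increasing order: 2 < 3 < 7 < 8 < 9
Listing the words in that order gives the answer.
Final answer: ['vc', 'wjv', 'gjwegmn', 'pyxrlnih', 'ftjrpqnzv']


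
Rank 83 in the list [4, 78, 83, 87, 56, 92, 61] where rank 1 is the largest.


Sort descending: [92, 87, 83, 78, 61, 56, 4]
Find 83 in the sorted list.
83 is at position 3.
Final answer: 3


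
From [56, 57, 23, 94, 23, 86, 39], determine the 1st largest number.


Sort descending: [94, 86, 57, 56, 39, 23, 23]
The 1st element (1-indexed) is at index 0.
Value = 94
Final answer: 94


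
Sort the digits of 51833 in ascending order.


The number 51833 has digits: 5, 1, 8, 3, 3
Sorted: 1, 3, 3, 5, 8
Joining the sorted digits gives the result.
Final answer: 13358


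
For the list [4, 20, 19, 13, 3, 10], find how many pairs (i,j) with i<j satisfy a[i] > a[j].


For each element, count the later elements that are smaller than it:
  4 (index 0): smaller elements after it = [3] -> 1
  20 (index 1): smaller elements after it = [19, 13, 3, 10] -> 4
  19 (index 2): smaller elements after it = [13, 3, 10] -> 3
  13 (index 3): smaller elements after it = [3, 10] -> 2
  3 (index 4): smaller elements after it = [] -> 0
Total inversions = 1 + 4 + 3 + 2 + 0 = 10
Final answer: 10


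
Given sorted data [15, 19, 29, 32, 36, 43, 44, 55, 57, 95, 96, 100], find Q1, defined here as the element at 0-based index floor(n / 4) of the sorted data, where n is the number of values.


The list has n = 12 elements.
Q1 index = floor(12 / 4) = floor(3) = 3
Counting from index 0 in the sorted data, the element at index 3 is 32.
Final answer: 32


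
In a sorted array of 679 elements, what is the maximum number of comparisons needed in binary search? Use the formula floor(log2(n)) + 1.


Binary search halves the search space each step.
Maximum comparisons = floor(log2(679)) + 1
log2(679) = 9.4073
floor(log2(679)) = 9, so 9 + 1 = 10
Final answer: 10


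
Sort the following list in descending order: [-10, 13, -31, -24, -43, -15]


Original list: [-10, 13, -31, -24, -43, -15]
Repeatedly take the largest remaining element:
  Remaining [-10, 13, -31, -24, -43, -15] -> largest is 13
  Remaining [-10, -31, -24, -43, -15] -> largest is -10
  Remaining [-31, -24, -43, -15] -> largest is -15
  Remaining [-31, -24, -43] -> largest is -24
  Remaining [-31, -43] -> largest is -31
  Remaining [-43] -> largest is -43
Collecting the picks in order gives the descending list.
Final answer: [13, -10, -15, -24, -31, -43]


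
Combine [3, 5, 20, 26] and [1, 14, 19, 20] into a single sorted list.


List A: [3, 5, 20, 26]
List B: [1, 14, 19, 20]
Repeatedly compare the front elements and take the smaller:
  3 vs 1 -> take 1
  3 vs 14 -> take 3
  5 vs 14 -> take 5
  20 vs 14 -> take 14
  20 vs 19 -> take 19
  20 vs 20 -> take 20
  26 vs 20 -> take 20
  B is exhausted; append the rest of A: [26]
Final answer: [1, 3, 5, 14, 19, 20, 20, 26]


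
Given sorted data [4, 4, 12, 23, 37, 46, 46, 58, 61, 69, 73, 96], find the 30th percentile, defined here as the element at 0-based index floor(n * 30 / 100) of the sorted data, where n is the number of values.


The dataset has n = 12 elements.
Index = floor(12 * 30 / 100) = floor(360 / 100) = floor(3.6) = 3
Counting from index 0 in the sorted data, the element at index 3 is 23.
Final answer: 23


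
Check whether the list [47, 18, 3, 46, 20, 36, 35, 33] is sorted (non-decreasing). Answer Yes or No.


Check consecutive pairs:
  47 <= 18? False
  18 <= 3? False
  3 <= 46? True
  46 <= 20? False
  20 <= 36? True
  36 <= 35? False
  35 <= 33? False
5 consecutive pair(s) are out of order, so the list is not sorted.
Final answer: No


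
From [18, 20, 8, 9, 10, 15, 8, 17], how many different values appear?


List all unique values:
Distinct values: [8, 9, 10, 15, 17, 18, 20]
Count = 7
Final answer: 7


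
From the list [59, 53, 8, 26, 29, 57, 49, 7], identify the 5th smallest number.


Sort ascending: [7, 8, 26, 29, 49, 53, 57, 59]
The 5th element (1-indexed) is at index 4.
Value = 49
Final answer: 49


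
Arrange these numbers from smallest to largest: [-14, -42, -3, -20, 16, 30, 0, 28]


Original list: [-14, -42, -3, -20, 16, 30, 0, 28]
Repeatedly take the smallest remaining element:
  Remaining [-14, -42, -3, -20, 16, 30, 0, 28] -> smallest is -42
  Remaining [-14, -3, -20, 16, 30, 0, 28] -> smallest is -20
  Remaining [-14, -3, 16, 30, 0, 28] -> smallest is -14
  Remaining [-3, 16, 30, 0, 28] -> smallest is -3
  Remaining [16, 30, 0, 28] -> smallest is 0
  Remaining [16, 30, 28] -> smallest is 16
  Remaining [30, 28] -> smallest is 28
  Remaining [30] -> smallest is 30
Collecting the picks in order gives the sorted list.
Final answer: [-42, -20, -14, -3, 0, 16, 28, 30]


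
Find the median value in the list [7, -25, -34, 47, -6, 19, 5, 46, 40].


First, sort the list: [-34, -25, -6, 5, 7, 19, 40, 46, 47]
The list has 9 elements (odd count).
The middle index is 4 (0-based), and the element there is 7.
Final answer: 7


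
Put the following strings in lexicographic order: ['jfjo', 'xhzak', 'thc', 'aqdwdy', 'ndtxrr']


Compare strings character by character (the first differing letter decides):
  'aqdwdy' < 'jfjo' since 'a' < 'j' at position 1
  'jfjo' < 'ndtxrr' since 'j' < 'n' at position 1
  'ndtxrr' < 'thc' since 'n' < 't' at position 1
  'thc' < 'xhzak' since 't' < 'x' at position 1
Chaining these comparisons gives the alphabetical order.
Final answer: ['aqdwdy', 'jfjo', 'ndtxrr', 'thc', 'xhzak']


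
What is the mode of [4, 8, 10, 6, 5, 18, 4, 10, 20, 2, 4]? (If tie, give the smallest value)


Count the frequency of each value:
  2 appears 1 time(s)
  4 appears 3 time(s)
  5 appears 1 time(s)
  6 appears 1 time(s)
  8 appears 1 time(s)
  10 appears 2 time(s)
  18 appears 1 time(s)
  20 appears 1 time(s)
Maximum frequency is 3.
Only 4 reaches that frequency, so it is the mode.
Final answer: 4


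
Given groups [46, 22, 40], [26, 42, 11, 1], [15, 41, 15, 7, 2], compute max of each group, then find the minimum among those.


Find max of each group:
  Group 1: [46, 22, 40] -> max = 46
  Group 2: [26, 42, 11, 1] -> max = 42
  Group 3: [15, 41, 15, 7, 2] -> max = 41
Maxes: [46, 42, 41]
Minimum of maxes = 41
Final answer: 41


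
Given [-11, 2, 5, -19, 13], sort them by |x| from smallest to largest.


Compute absolute values:
  |-11| = 11
  |2| = 2
  |5| = 5
  |-19| = 19
  |13| = 13
Absolute values in increasing order: 2 < 5 < 11 < 13 < 19
Listing the original numbers in that order gives the answer.
Final answer: [2, 5, -11, 13, -19]


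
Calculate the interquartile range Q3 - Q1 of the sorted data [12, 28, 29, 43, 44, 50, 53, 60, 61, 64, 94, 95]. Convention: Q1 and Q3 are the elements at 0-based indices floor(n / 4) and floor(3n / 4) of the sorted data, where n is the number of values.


The data has n = 12 elements.
Q1 index = floor(12 / 4) = floor(3) = 3; Q3 index = floor(3 * 12 / 4) = floor(9) = 9
Q1 = element at index 3 = 43
Q3 = element at index 9 = 64
IQR = 64 - 43 = 21
Final answer: 21


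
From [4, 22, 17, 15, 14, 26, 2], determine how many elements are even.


Check each element:
  4 is even
  22 is even
  17 is odd
  15 is odd
  14 is even
  26 is even
  2 is even
Evens: [4, 22, 14, 26, 2]
Count of evens = 5
Final answer: 5


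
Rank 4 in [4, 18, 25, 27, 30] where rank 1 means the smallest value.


Sort ascending: [4, 18, 25, 27, 30]
Find 4 in the sorted list.
4 is at position 1 (1-indexed).
Final answer: 1


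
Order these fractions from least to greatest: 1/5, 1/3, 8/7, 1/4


Convert to decimal for comparison:
  1/5 = 0.2
  1/3 = 0.3333
  8/7 = 1.1429
  1/4 = 0.25
Decimals in increasing order: 0.2 < 0.25 < 0.3333 < 1.1429
Writing each back as its fraction gives the sorted order.
Final answer: 1/5, 1/4, 1/3, 8/7


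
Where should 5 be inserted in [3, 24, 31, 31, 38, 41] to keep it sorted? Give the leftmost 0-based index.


List is sorted: [3, 24, 31, 31, 38, 41]
We need the leftmost position where 5 can be inserted, i.e. the first index whose element is >= 5 (or the end of the list if none is).
Binary search with low=0, high=6 (0-based indices):
  low=0, high=6, mid=3: a[3]=31 >= 5, so high = 3
  low=0, high=3, mid=1: a[1]=24 >= 5, so high = 1
  low=0, high=1, mid=0: a[0]=3 < 5, so low = 1
Now low = high = 1, so the insertion index is 1.
Final answer: 1


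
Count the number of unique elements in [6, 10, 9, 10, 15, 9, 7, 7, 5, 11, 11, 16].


List all unique values:
Distinct values: [5, 6, 7, 9, 10, 11, 15, 16]
Count = 8
Final answer: 8


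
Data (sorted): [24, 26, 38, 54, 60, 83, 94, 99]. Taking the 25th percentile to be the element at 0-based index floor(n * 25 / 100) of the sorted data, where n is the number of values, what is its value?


The dataset has n = 8 elements.
Index = floor(8 * 25 / 100) = floor(200 / 100) = floor(2) = 2
Counting from index 0 in the sorted data, the element at index 2 is 38.
Final answer: 38


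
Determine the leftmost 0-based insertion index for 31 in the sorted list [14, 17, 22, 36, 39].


List is sorted: [14, 17, 22, 36, 39]
We need the leftmost position where 31 can be inserted, i.e. the first index whose element is >= 31 (or the end of the list if none is).
Binary search with low=0, high=5 (0-based indices):
  low=0, high=5, mid=2: a[2]=22 < 31, so low = 3
  low=3, high=5, mid=4: a[4]=39 >= 31, so high = 4
  low=3, high=4, mid=3: a[3]=36 >= 31, so high = 3
Now low = high = 3, so the insertion index is 3.
Final answer: 3


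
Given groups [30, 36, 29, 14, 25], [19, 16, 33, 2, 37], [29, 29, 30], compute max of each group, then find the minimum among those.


Find max of each group:
  Group 1: [30, 36, 29, 14, 25] -> max = 36
  Group 2: [19, 16, 33, 2, 37] -> max = 37
  Group 3: [29, 29, 30] -> max = 30
Maxes: [36, 37, 30]
Minimum of maxes = 30
Final answer: 30


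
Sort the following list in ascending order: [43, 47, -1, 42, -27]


Original list: [43, 47, -1, 42, -27]
Repeatedly take the smallest remaining element:
  Remaining [43, 47, -1, 42, -27] -> smallest is -27
  Remaining [43, 47, -1, 42] -> smallest is -1
  Remaining [43, 47, 42] -> smallest is 42
  Remaining [43, 47] -> smallest is 43
  Remaining [47] -> smallest is 47
Collecting the picks in order gives the sorted list.
Final answer: [-27, -1, 42, 43, 47]


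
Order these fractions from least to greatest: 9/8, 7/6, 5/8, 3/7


Convert to decimal for comparison:
  9/8 = 1.125
  7/6 = 1.1667
  5/8 = 0.625
  3/7 = 0.4286
Decimals in increasing order: 0.4286 < 0.625 < 1.125 < 1.1667
Writing each back as its fraction gives the sorted order.
Final answer: 3/7, 5/8, 9/8, 7/6


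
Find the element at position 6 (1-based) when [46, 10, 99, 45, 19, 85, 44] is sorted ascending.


Sort ascending: [10, 19, 44, 45, 46, 85, 99]
The 6th element (1-indexed) is at index 5.
Value = 85
Final answer: 85


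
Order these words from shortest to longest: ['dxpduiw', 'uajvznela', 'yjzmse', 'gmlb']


Compute lengths:
  'dxpduiw' has length 7
  'uajvznela' has length 9
  'yjzmse' has length 6
  'gmlb' has length 4
Lengths in increasing order: 4 < 6 < 7 < 9
Listing the words in that order gives the answer.
Final answer: ['gmlb', 'yjzmse', 'dxpduiw', 'uajvznela']


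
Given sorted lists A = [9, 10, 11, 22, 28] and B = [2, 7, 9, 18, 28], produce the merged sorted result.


List A: [9, 10, 11, 22, 28]
List B: [2, 7, 9, 18, 28]
Repeatedly compare the front elements and take the smaller:
  9 vs 2 -> take 2
  9 vs 7 -> take 7
  9 vs 9 -> take 9
  10 vs 9 -> take 9
  10 vs 18 -> take 10
  11 vs 18 -> take 11
  22 vs 18 -> take 18
  22 vs 28 -> take 22
  28 vs 28 -> take 28
  A is exhausted; append the rest of B: [28]
Final answer: [2, 7, 9, 9, 10, 11, 18, 22, 28, 28]


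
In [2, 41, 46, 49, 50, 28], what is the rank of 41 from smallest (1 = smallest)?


Sort ascending: [2, 28, 41, 46, 49, 50]
Find 41 in the sorted list.
41 is at position 3 (1-indexed).
Final answer: 3


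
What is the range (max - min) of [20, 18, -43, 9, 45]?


Maximum value: 45
Minimum value: -43
Range = 45 - (-43) = 88
Final answer: 88


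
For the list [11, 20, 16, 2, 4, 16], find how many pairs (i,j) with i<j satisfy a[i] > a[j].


For each element, count the later elements that are smaller than it:
  11 (index 0): smaller elements after it = [2, 4] -> 2
  20 (index 1): smaller elements after it = [16, 2, 4, 16] -> 4
  16 (index 2): smaller elements after it = [2, 4] -> 2
  2 (index 3): smaller elements after it = [] -> 0
  4 (index 4): smaller elements after it = [] -> 0
Total inversions = 2 + 4 + 2 + 0 + 0 = 8
Final answer: 8


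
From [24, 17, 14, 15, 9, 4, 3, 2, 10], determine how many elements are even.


Check each element:
  24 is even
  17 is odd
  14 is even
  15 is odd
  9 is odd
  4 is even
  3 is odd
  2 is even
  10 is even
Evens: [24, 14, 4, 2, 10]
Count of evens = 5
Final answer: 5


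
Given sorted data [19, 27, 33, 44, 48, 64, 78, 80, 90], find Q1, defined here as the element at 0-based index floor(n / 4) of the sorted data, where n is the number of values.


The list has n = 9 elements.
Q1 index = floor(9 / 4) = floor(2.25) = 2
Counting from index 0 in the sorted data, the element at index 2 is 33.
Final answer: 33


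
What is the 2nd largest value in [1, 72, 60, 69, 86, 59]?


Sort descending: [86, 72, 69, 60, 59, 1]
The 2nd element (1-indexed) is at index 1.
Value = 72
Final answer: 72


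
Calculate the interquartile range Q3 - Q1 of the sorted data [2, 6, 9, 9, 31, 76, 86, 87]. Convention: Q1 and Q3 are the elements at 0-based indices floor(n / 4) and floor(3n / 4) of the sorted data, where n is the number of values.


The data has n = 8 elements.
Q1 index = floor(8 / 4) = floor(2) = 2; Q3 index = floor(3 * 8 / 4) = floor(6) = 6
Q1 = element at index 2 = 9
Q3 = element at index 6 = 86
IQR = 86 - 9 = 77
Final answer: 77


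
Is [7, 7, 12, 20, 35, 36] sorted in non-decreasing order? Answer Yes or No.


Check consecutive pairs:
  7 <= 7? True
  7 <= 12? True
  12 <= 20? True
  20 <= 35? True
  35 <= 36? True
Every consecutive pair is in order, so the list is non-decreasing.
Final answer: Yes


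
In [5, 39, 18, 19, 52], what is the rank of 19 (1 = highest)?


Sort descending: [52, 39, 19, 18, 5]
Find 19 in the sorted list.
19 is at position 3.
Final answer: 3


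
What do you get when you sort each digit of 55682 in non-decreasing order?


The number 55682 has digits: 5, 5, 6, 8, 2
Sorted: 2, 5, 5, 6, 8
Joining the sorted digits gives the result.
Final answer: 25568


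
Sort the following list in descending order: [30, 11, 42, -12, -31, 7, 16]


Original list: [30, 11, 42, -12, -31, 7, 16]
Repeatedly take the largest remaining element:
  Remaining [30, 11, 42, -12, -31, 7, 16] -> largest is 42
  Remaining [30, 11, -12, -31, 7, 16] -> largest is 30
  Remaining [11, -12, -31, 7, 16] -> largest is 16
  Remaining [11, -12, -31, 7] -> largest is 11
  Remaining [-12, -31, 7] -> largest is 7
  Remaining [-12, -31] -> largest is -12
  Remaining [-31] -> largest is -31
Collecting the picks in order gives the descending list.
Final answer: [42, 30, 16, 11, 7, -12, -31]


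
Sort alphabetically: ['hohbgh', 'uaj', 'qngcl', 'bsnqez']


Compare strings character by character (the first differing letter decides):
  'bsnqez' < 'hohbgh' since 'b' < 'h' at position 1
  'hohbgh' < 'qngcl' since 'h' < 'q' at position 1
  'qngcl' < 'uaj' since 'q' < 'u' at position 1
Chaining these comparisons gives the alphabetical order.
Final answer: ['bsnqez', 'hohbgh', 'qngcl', 'uaj']


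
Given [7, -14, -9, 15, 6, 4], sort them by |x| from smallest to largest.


Compute absolute values:
  |7| = 7
  |-14| = 14
  |-9| = 9
  |15| = 15
  |6| = 6
  |4| = 4
Absolute values in increasing order: 4 < 6 < 7 < 9 < 14 < 15
Listing the original numbers in that order gives the answer.
Final answer: [4, 6, 7, -9, -14, 15]


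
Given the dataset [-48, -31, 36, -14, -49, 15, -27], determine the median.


First, sort the list: [-49, -48, -31, -27, -14, 15, 36]
The list has 7 elements (odd count).
The middle index is 3 (0-based), and the element there is -27.
Final answer: -27


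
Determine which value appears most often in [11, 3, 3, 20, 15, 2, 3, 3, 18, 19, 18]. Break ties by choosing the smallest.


Count the frequency of each value:
  2 appears 1 time(s)
  3 appears 4 time(s)
  11 appears 1 time(s)
  15 appears 1 time(s)
  18 appears 2 time(s)
  19 appears 1 time(s)
  20 appears 1 time(s)
Maximum frequency is 4.
Only 3 reaches that frequency, so it is the mode.
Final answer: 3


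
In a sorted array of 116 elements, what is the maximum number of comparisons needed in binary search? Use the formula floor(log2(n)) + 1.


Binary search halves the search space each step.
Maximum comparisons = floor(log2(116)) + 1
log2(116) = 6.858
floor(log2(116)) = 6, so 6 + 1 = 7
Final answer: 7


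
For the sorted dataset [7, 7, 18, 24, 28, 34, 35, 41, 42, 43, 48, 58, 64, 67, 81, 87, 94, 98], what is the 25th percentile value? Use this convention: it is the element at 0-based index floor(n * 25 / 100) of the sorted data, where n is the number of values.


The dataset has n = 18 elements.
Index = floor(18 * 25 / 100) = floor(450 / 100) = floor(4.5) = 4
Counting from index 0 in the sorted data, the element at index 4 is 28.
Final answer: 28


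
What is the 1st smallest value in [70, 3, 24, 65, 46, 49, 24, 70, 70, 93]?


Sort ascending: [3, 24, 24, 46, 49, 65, 70, 70, 70, 93]
The 1st element (1-indexed) is at index 0.
Value = 3
Final answer: 3


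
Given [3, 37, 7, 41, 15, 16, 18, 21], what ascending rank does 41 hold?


Sort ascending: [3, 7, 15, 16, 18, 21, 37, 41]
Find 41 in the sorted list.
41 is at position 8 (1-indexed).
Final answer: 8


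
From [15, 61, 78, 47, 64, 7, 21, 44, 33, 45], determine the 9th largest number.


Sort descending: [78, 64, 61, 47, 45, 44, 33, 21, 15, 7]
The 9th element (1-indexed) is at index 8.
Value = 15
Final answer: 15


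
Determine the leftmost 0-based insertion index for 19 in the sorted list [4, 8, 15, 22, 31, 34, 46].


List is sorted: [4, 8, 15, 22, 31, 34, 46]
We need the leftmost position where 19 can be inserted, i.e. the first index whose element is >= 19 (or the end of the list if none is).
Binary search with low=0, high=7 (0-based indices):
  low=0, high=7, mid=3: a[3]=22 >= 19, so high = 3
  low=0, high=3, mid=1: a[1]=8 < 19, so low = 2
  low=2, high=3, mid=2: a[2]=15 < 19, so low = 3
Now low = high = 3, so the insertion index is 3.
Final answer: 3


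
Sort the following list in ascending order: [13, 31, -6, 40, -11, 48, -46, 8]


Original list: [13, 31, -6, 40, -11, 48, -46, 8]
Repeatedly take the smallest remaining element:
  Remaining [13, 31, -6, 40, -11, 48, -46, 8] -> smallest is -46
  Remaining [13, 31, -6, 40, -11, 48, 8] -> smallest is -11
  Remaining [13, 31, -6, 40, 48, 8] -> smallest is -6
  Remaining [13, 31, 40, 48, 8] -> smallest is 8
  Remaining [13, 31, 40, 48] -> smallest is 13
  Remaining [31, 40, 48] -> smallest is 31
  Remaining [40, 48] -> smallest is 40
  Remaining [48] -> smallest is 48
Collecting the picks in order gives the sorted list.
Final answer: [-46, -11, -6, 8, 13, 31, 40, 48]


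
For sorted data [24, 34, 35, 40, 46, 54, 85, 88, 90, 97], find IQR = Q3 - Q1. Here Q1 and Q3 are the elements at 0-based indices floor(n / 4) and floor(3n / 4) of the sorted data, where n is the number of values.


The data has n = 10 elements.
Q1 index = floor(10 / 4) = floor(2.5) = 2; Q3 index = floor(3 * 10 / 4) = floor(7.5) = 7
Q1 = element at index 2 = 35
Q3 = element at index 7 = 88
IQR = 88 - 35 = 53
Final answer: 53


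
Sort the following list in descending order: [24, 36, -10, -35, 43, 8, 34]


Original list: [24, 36, -10, -35, 43, 8, 34]
Repeatedly take the largest remaining element:
  Remaining [24, 36, -10, -35, 43, 8, 34] -> largest is 43
  Remaining [24, 36, -10, -35, 8, 34] -> largest is 36
  Remaining [24, -10, -35, 8, 34] -> largest is 34
  Remaining [24, -10, -35, 8] -> largest is 24
  Remaining [-10, -35, 8] -> largest is 8
  Remaining [-10, -35] -> largest is -10
  Remaining [-35] -> largest is -35
Collecting the picks in order gives the descending list.
Final answer: [43, 36, 34, 24, 8, -10, -35]


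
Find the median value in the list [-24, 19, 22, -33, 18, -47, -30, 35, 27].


First, sort the list: [-47, -33, -30, -24, 18, 19, 22, 27, 35]
The list has 9 elements (odd count).
The middle index is 4 (0-based), and the element there is 18.
Final answer: 18


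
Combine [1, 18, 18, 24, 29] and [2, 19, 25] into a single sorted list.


List A: [1, 18, 18, 24, 29]
List B: [2, 19, 25]
Repeatedly compare the front elements and take the smaller:
  1 vs 2 -> take 1
  18 vs 2 -> take 2
  18 vs 19 -> take 18
  18 vs 19 -> take 18
  24 vs 19 -> take 19
  24 vs 25 -> take 24
  29 vs 25 -> take 25
  B is exhausted; append the rest of A: [29]
Final answer: [1, 2, 18, 18, 19, 24, 25, 29]


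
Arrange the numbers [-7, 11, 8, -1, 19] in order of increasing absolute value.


Compute absolute values:
  |-7| = 7
  |11| = 11
  |8| = 8
  |-1| = 1
  |19| = 19
Absolute values in increasing order: 1 < 7 < 8 < 11 < 19
Listing the original numbers in that order gives the answer.
Final answer: [-1, -7, 8, 11, 19]


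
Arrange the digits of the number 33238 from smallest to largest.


The number 33238 has digits: 3, 3, 2, 3, 8
Sorted: 2, 3, 3, 3, 8
Joining the sorted digits gives the result.
Final answer: 23338


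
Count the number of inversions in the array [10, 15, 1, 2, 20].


For each element, count the later elements that are smaller than it:
  10 (index 0): smaller elements after it = [1, 2] -> 2
  15 (index 1): smaller elements after it = [1, 2] -> 2
  1 (index 2): smaller elements after it = [] -> 0
  2 (index 3): smaller elements after it = [] -> 0
Total inversions = 2 + 2 + 0 + 0 = 4
Final answer: 4


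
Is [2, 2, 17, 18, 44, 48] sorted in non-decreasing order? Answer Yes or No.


Check consecutive pairs:
  2 <= 2? True
  2 <= 17? True
  17 <= 18? True
  18 <= 44? True
  44 <= 48? True
Every consecutive pair is in order, so the list is non-decreasing.
Final answer: Yes


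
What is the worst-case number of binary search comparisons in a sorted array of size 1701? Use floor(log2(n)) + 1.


Binary search halves the search space each step.
Maximum comparisons = floor(log2(1701)) + 1
log2(1701) = 10.7322
floor(log2(1701)) = 10, so 10 + 1 = 11
Final answer: 11


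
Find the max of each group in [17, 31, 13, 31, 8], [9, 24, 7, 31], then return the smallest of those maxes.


Find max of each group:
  Group 1: [17, 31, 13, 31, 8] -> max = 31
  Group 2: [9, 24, 7, 31] -> max = 31
Maxes: [31, 31]
Minimum of maxes = 31
Final answer: 31


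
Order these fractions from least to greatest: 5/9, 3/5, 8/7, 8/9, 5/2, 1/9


Convert to decimal for comparison:
  5/9 = 0.5556
  3/5 = 0.6
  8/7 = 1.1429
  8/9 = 0.8889
  5/2 = 2.5
  1/9 = 0.1111
Decimals in increasing order: 0.1111 < 0.5556 < 0.6 < 0.8889 < 1.1429 < 2.5
Writing each back as its fraction gives the sorted order.
Final answer: 1/9, 5/9, 3/5, 8/9, 8/7, 5/2


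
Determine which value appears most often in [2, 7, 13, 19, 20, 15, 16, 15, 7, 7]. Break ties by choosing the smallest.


Count the frequency of each value:
  2 appears 1 time(s)
  7 appears 3 time(s)
  13 appears 1 time(s)
  15 appears 2 time(s)
  16 appears 1 time(s)
  19 appears 1 time(s)
  20 appears 1 time(s)
Maximum frequency is 3.
Only 7 reaches that frequency, so it is the mode.
Final answer: 7


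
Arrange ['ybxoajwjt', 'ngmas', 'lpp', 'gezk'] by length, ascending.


Compute lengths:
  'ybxoajwjt' has length 9
  'ngmas' has length 5
  'lpp' has length 3
  'gezk' has length 4
Lengths in increasing order: 3 < 4 < 5 < 9
Listing the words in that order gives the answer.
Final answer: ['lpp', 'gezk', 'ngmas', 'ybxoajwjt']


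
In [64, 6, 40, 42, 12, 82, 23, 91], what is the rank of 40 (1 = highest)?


Sort descending: [91, 82, 64, 42, 40, 23, 12, 6]
Find 40 in the sorted list.
40 is at position 5.
Final answer: 5


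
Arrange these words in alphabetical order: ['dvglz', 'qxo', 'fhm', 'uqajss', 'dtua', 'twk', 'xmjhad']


Compare strings character by character (the first differing letter decides):
  'dtua' < 'dvglz' since 't' < 'v' at position 2
  'dvglz' < 'fhm' since 'd' < 'f' at position 1
  'fhm' < 'qxo' since 'f' < 'q' at position 1
  'qxo' < 'twk' since 'q' < 't' at position 1
  'twk' < 'uqajss' since 't' < 'u' at position 1
  'uqajss' < 'xmjhad' since 'u' < 'x' at position 1
Chaining these comparisons gives the alphabetical order.
Final answer: ['dtua', 'dvglz', 'fhm', 'qxo', 'twk', 'uqajss', 'xmjhad']


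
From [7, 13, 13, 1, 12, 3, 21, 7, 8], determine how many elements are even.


Check each element:
  7 is odd
  13 is odd
  13 is odd
  1 is odd
  12 is even
  3 is odd
  21 is odd
  7 is odd
  8 is even
Evens: [12, 8]
Count of evens = 2
Final answer: 2


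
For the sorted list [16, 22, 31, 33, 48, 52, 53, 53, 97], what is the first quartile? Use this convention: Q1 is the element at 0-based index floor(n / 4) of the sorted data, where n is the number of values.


The list has n = 9 elements.
Q1 index = floor(9 / 4) = floor(2.25) = 2
Counting from index 0 in the sorted data, the element at index 2 is 31.
Final answer: 31


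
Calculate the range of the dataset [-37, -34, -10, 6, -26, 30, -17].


Maximum value: 30
Minimum value: -37
Range = 30 - (-37) = 67
Final answer: 67


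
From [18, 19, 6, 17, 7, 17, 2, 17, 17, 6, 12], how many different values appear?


List all unique values:
Distinct values: [2, 6, 7, 12, 17, 18, 19]
Count = 7
Final answer: 7


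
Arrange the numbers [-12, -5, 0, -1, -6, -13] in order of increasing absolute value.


Compute absolute values:
  |-12| = 12
  |-5| = 5
  |0| = 0
  |-1| = 1
  |-6| = 6
  |-13| = 13
Absolute values in increasing order: 0 < 1 < 5 < 6 < 12 < 13
Listing the original numbers in that order gives the answer.
Final answer: [0, -1, -5, -6, -12, -13]


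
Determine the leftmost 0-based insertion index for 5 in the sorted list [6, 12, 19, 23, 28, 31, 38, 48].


List is sorted: [6, 12, 19, 23, 28, 31, 38, 48]
We need the leftmost position where 5 can be inserted, i.e. the first index whose element is >= 5 (or the end of the list if none is).
Binary search with low=0, high=8 (0-based indices):
  low=0, high=8, mid=4: a[4]=28 >= 5, so high = 4
  low=0, high=4, mid=2: a[2]=19 >= 5, so high = 2
  low=0, high=2, mid=1: a[1]=12 >= 5, so high = 1
  low=0, high=1, mid=0: a[0]=6 >= 5, so high = 0
Now low = high = 0, so the insertion index is 0.
Final answer: 0


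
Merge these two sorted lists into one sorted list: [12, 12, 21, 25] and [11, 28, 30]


List A: [12, 12, 21, 25]
List B: [11, 28, 30]
Repeatedly compare the front elements and take the smaller:
  12 vs 11 -> take 11
  12 vs 28 -> take 12
  12 vs 28 -> take 12
  21 vs 28 -> take 21
  25 vs 28 -> take 25
  A is exhausted; append the rest of B: [28, 30]
Final answer: [11, 12, 12, 21, 25, 28, 30]


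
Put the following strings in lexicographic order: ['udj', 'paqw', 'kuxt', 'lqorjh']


Compare strings character by character (the first differing letter decides):
  'kuxt' < 'lqorjh' since 'k' < 'l' at position 1
  'lqorjh' < 'paqw' since 'l' < 'p' at position 1
  'paqw' < 'udj' since 'p' < 'u' at position 1
Chaining these comparisons gives the alphabetical order.
Final answer: ['kuxt', 'lqorjh', 'paqw', 'udj']


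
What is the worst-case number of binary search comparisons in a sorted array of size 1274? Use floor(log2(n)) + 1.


Binary search halves the search space each step.
Maximum comparisons = floor(log2(1274)) + 1
log2(1274) = 10.3151
floor(log2(1274)) = 10, so 10 + 1 = 11
Final answer: 11


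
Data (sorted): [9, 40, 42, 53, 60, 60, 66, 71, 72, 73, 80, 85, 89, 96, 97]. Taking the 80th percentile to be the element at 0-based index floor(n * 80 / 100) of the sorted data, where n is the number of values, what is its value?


The dataset has n = 15 elements.
Index = floor(15 * 80 / 100) = floor(1200 / 100) = floor(12) = 12
Counting from index 0 in the sorted data, the element at index 12 is 89.
Final answer: 89


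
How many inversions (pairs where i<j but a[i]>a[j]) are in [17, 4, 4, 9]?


For each element, count the later elements that are smaller than it:
  17 (index 0): smaller elements after it = [4, 4, 9] -> 3
  4 (index 1): smaller elements after it = [] -> 0
  4 (index 2): smaller elements after it = [] -> 0
Total inversions = 3 + 0 + 0 = 3
Final answer: 3


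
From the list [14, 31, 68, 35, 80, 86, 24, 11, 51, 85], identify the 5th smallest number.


Sort ascending: [11, 14, 24, 31, 35, 51, 68, 80, 85, 86]
The 5th element (1-indexed) is at index 4.
Value = 35
Final answer: 35


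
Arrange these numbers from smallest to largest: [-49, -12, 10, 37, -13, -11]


Original list: [-49, -12, 10, 37, -13, -11]
Repeatedly take the smallest remaining element:
  Remaining [-49, -12, 10, 37, -13, -11] -> smallest is -49
  Remaining [-12, 10, 37, -13, -11] -> smallest is -13
  Remaining [-12, 10, 37, -11] -> smallest is -12
  Remaining [10, 37, -11] -> smallest is -11
  Remaining [10, 37] -> smallest is 10
  Remaining [37] -> smallest is 37
Collecting the picks in order gives the sorted list.
Final answer: [-49, -13, -12, -11, 10, 37]


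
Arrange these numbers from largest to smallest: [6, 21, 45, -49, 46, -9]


Original list: [6, 21, 45, -49, 46, -9]
Repeatedly take the largest remaining element:
  Remaining [6, 21, 45, -49, 46, -9] -> largest is 46
  Remaining [6, 21, 45, -49, -9] -> largest is 45
  Remaining [6, 21, -49, -9] -> largest is 21
  Remaining [6, -49, -9] -> largest is 6
  Remaining [-49, -9] -> largest is -9
  Remaining [-49] -> largest is -49
Collecting the picks in order gives the descending list.
Final answer: [46, 45, 21, 6, -9, -49]


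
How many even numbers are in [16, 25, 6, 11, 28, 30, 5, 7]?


Check each element:
  16 is even
  25 is odd
  6 is even
  11 is odd
  28 is even
  30 is even
  5 is odd
  7 is odd
Evens: [16, 6, 28, 30]
Count of evens = 4
Final answer: 4


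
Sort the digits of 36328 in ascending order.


The number 36328 has digits: 3, 6, 3, 2, 8
Sorted: 2, 3, 3, 6, 8
Joining the sorted digits gives the result.
Final answer: 23368


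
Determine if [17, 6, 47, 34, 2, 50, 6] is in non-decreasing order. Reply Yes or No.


Check consecutive pairs:
  17 <= 6? False
  6 <= 47? True
  47 <= 34? False
  34 <= 2? False
  2 <= 50? True
  50 <= 6? False
4 consecutive pair(s) are out of order, so the list is not sorted.
Final answer: No


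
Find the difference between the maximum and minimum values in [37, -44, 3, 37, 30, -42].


Maximum value: 37
Minimum value: -44
Range = 37 - (-44) = 81
Final answer: 81


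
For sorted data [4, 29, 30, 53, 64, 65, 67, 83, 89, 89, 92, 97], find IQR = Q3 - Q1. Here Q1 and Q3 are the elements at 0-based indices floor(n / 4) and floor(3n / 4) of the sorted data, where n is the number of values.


The data has n = 12 elements.
Q1 index = floor(12 / 4) = floor(3) = 3; Q3 index = floor(3 * 12 / 4) = floor(9) = 9
Q1 = element at index 3 = 53
Q3 = element at index 9 = 89
IQR = 89 - 53 = 36
Final answer: 36


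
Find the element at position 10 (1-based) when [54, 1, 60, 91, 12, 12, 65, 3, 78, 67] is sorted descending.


Sort descending: [91, 78, 67, 65, 60, 54, 12, 12, 3, 1]
The 10th element (1-indexed) is at index 9.
Value = 1
Final answer: 1


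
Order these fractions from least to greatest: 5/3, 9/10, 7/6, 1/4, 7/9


Convert to decimal for comparison:
  5/3 = 1.6667
  9/10 = 0.9
  7/6 = 1.1667
  1/4 = 0.25
  7/9 = 0.7778
Decimals in increasing order: 0.25 < 0.7778 < 0.9 < 1.1667 < 1.6667
Writing each back as its fraction gives the sorted order.
Final answer: 1/4, 7/9, 9/10, 7/6, 5/3


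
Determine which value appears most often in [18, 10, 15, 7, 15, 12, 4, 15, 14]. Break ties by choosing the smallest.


Count the frequency of each value:
  4 appears 1 time(s)
  7 appears 1 time(s)
  10 appears 1 time(s)
  12 appears 1 time(s)
  14 appears 1 time(s)
  15 appears 3 time(s)
  18 appears 1 time(s)
Maximum frequency is 3.
Only 15 reaches that frequency, so it is the mode.
Final answer: 15


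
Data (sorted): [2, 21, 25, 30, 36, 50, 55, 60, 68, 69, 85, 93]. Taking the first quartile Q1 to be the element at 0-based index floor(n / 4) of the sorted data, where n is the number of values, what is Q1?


The list has n = 12 elements.
Q1 index = floor(12 / 4) = floor(3) = 3
Counting from index 0 in the sorted data, the element at index 3 is 30.
Final answer: 30


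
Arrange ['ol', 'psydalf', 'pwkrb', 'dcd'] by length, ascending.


Compute lengths:
  'ol' has length 2
  'psydalf' has length 7
  'pwkrb' has length 5
  'dcd' has length 3
Lengths in increasing order: 2 < 3 < 5 < 7
Listing the words in that order gives the answer.
Final answer: ['ol', 'dcd', 'pwkrb', 'psydalf']


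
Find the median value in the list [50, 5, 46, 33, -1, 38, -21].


First, sort the list: [-21, -1, 5, 33, 38, 46, 50]
The list has 7 elements (odd count).
The middle index is 3 (0-based), and the element there is 33.
Final answer: 33


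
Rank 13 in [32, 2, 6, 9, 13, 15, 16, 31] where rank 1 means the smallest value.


Sort ascending: [2, 6, 9, 13, 15, 16, 31, 32]
Find 13 in the sorted list.
13 is at position 4 (1-indexed).
Final answer: 4


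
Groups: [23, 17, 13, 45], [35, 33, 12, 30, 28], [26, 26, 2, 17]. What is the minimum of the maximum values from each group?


Find max of each group:
  Group 1: [23, 17, 13, 45] -> max = 45
  Group 2: [35, 33, 12, 30, 28] -> max = 35
  Group 3: [26, 26, 2, 17] -> max = 26
Maxes: [45, 35, 26]
Minimum of maxes = 26
Final answer: 26


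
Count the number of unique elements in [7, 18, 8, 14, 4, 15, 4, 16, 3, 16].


List all unique values:
Distinct values: [3, 4, 7, 8, 14, 15, 16, 18]
Count = 8
Final answer: 8


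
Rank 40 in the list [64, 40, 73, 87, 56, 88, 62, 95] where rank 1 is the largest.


Sort descending: [95, 88, 87, 73, 64, 62, 56, 40]
Find 40 in the sorted list.
40 is at position 8.
Final answer: 8


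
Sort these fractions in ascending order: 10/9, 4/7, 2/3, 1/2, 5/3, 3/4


Convert to decimal for comparison:
  10/9 = 1.1111
  4/7 = 0.5714
  2/3 = 0.6667
  1/2 = 0.5
  5/3 = 1.6667
  3/4 = 0.75
Decimals in increasing order: 0.5 < 0.5714 < 0.6667 < 0.75 < 1.1111 < 1.6667
Writing each back as its fraction gives the sorted order.
Final answer: 1/2, 4/7, 2/3, 3/4, 10/9, 5/3
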